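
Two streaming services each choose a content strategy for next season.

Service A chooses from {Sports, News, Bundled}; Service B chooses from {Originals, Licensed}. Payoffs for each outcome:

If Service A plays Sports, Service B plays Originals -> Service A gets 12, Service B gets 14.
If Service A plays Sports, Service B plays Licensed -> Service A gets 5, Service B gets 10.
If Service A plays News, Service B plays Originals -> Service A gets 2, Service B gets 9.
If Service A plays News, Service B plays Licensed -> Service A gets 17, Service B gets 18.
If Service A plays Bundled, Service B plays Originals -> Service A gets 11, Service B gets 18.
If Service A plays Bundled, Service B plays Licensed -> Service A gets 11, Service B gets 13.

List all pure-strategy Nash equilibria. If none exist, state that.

Pure-strategy Nash equilibria: (Sports, Originals); (News, Licensed)

(Sports, Originals): Service A gets 12, best alternative 11; Service B gets 14, best alternative 10. No profitable deviation — NE.
(Sports, Licensed): Service A can switch to News (5 → 17). Not NE.
(News, Originals): Service A can switch to Sports (2 → 12). Not NE.
(News, Licensed): Service A gets 17, best alternative 11; Service B gets 18, best alternative 9. No profitable deviation — NE.
(Bundled, Originals): Service A can switch to Sports (11 → 12). Not NE.
(Bundled, Licensed): Service A can switch to News (11 → 17). Not NE.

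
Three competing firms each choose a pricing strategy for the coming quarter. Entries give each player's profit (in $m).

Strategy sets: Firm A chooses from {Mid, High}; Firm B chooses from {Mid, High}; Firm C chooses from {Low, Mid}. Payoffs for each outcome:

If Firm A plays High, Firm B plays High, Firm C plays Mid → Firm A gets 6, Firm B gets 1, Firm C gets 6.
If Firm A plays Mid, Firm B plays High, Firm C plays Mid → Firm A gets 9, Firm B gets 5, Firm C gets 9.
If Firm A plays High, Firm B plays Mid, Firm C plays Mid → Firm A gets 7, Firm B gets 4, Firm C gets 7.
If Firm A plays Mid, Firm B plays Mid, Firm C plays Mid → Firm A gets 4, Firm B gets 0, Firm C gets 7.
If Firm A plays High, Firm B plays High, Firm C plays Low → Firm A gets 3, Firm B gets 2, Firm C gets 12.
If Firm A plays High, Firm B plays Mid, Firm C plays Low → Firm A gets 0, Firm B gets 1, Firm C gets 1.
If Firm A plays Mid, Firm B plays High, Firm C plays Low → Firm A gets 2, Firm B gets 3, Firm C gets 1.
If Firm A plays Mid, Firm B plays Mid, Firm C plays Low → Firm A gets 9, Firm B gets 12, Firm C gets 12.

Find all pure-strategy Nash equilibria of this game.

(Mid, Mid, Low) and (Mid, High, Mid) and (High, Mid, Mid) and (High, High, Low)

(Mid, Mid, Low): Firm A gets 9, best alternative 0; Firm B gets 12, best alternative 3; Firm C gets 12, best alternative 7. No profitable deviation — NE.
(Mid, Mid, Mid): Firm A can switch to High (4 → 7). Not NE.
(Mid, High, Low): Firm A can switch to High (2 → 3). Not NE.
(Mid, High, Mid): Firm A gets 9, best alternative 6; Firm B gets 5, best alternative 0; Firm C gets 9, best alternative 1. No profitable deviation — NE.
(High, Mid, Low): Firm A can switch to Mid (0 → 9). Not NE.
(High, Mid, Mid): Firm A gets 7, best alternative 4; Firm B gets 4, best alternative 1; Firm C gets 7, best alternative 1. No profitable deviation — NE.
(High, High, Low): Firm A gets 3, best alternative 2; Firm B gets 2, best alternative 1; Firm C gets 12, best alternative 6. No profitable deviation — NE.
(High, High, Mid): Firm A can switch to Mid (6 → 9). Not NE.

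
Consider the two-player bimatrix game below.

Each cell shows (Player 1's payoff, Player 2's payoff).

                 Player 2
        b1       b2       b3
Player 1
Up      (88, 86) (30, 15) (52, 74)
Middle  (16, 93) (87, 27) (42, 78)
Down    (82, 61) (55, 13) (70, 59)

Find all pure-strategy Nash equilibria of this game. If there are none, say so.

Player 1 against b1: payoffs 88, 16, 82 → best response Up.
Player 1 against b2: payoffs 30, 87, 55 → best response Middle.
Player 1 against b3: payoffs 52, 42, 70 → best response Down.
Player 2 against Up: payoffs 86, 15, 74 → best response b1.
Player 2 against Middle: payoffs 93, 27, 78 → best response b1.
Player 2 against Down: payoffs 61, 13, 59 → best response b1.
Mutual best responses: (Up, b1).

Pure NE: (Up, b1)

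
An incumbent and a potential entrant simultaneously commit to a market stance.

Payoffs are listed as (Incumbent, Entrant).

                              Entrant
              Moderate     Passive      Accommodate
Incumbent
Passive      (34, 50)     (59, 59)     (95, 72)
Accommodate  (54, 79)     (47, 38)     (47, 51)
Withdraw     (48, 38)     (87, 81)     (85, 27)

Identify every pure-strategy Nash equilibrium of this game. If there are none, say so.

The pure Nash equilibria are (Passive, Accommodate) and (Accommodate, Moderate) and (Withdraw, Passive).

Incumbent against Moderate: payoffs 34, 54, 48 → best response Accommodate.
Incumbent against Passive: payoffs 59, 47, 87 → best response Withdraw.
Incumbent against Accommodate: payoffs 95, 47, 85 → best response Passive.
Entrant against Passive: payoffs 50, 59, 72 → best response Accommodate.
Entrant against Accommodate: payoffs 79, 38, 51 → best response Moderate.
Entrant against Withdraw: payoffs 38, 81, 27 → best response Passive.
Mutual best responses: (Passive, Accommodate); (Accommodate, Moderate); (Withdraw, Passive).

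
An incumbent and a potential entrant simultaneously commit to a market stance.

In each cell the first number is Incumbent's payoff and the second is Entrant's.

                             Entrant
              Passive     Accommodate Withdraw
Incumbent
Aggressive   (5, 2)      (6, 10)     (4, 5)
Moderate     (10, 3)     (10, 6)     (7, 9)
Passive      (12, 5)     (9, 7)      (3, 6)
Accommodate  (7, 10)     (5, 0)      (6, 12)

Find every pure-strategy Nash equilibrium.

Mark each player's best response to every combination of opponents' strategies; a profile where every player is best-responding is a pure Nash equilibrium.
Incumbent against Passive: payoffs 5, 10, 12, 7 → best response Passive.
Incumbent against Accommodate: payoffs 6, 10, 9, 5 → best response Moderate.
Incumbent against Withdraw: payoffs 4, 7, 3, 6 → best response Moderate.
Entrant against Aggressive: payoffs 2, 10, 5 → best response Accommodate.
Entrant against Moderate: payoffs 3, 6, 9 → best response Withdraw.
Entrant against Passive: payoffs 5, 7, 6 → best response Accommodate.
Entrant against Accommodate: payoffs 10, 0, 12 → best response Withdraw.
Mutual best responses: (Moderate, Withdraw).

Pure NE: (Moderate, Withdraw)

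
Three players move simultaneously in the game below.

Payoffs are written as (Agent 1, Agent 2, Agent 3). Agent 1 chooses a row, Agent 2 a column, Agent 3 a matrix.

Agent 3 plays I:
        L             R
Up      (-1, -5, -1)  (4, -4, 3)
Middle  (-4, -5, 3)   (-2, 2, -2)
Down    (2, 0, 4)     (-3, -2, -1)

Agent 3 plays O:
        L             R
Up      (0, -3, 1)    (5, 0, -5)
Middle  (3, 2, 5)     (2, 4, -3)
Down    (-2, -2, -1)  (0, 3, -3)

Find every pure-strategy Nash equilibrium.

(Up, L, I): Agent 1 can switch to Down (-1 → 2). Not NE.
(Up, L, O): Agent 1 can switch to Middle (0 → 3). Not NE.
(Up, R, I): Agent 1 gets 4, best alternative -2; Agent 2 gets -4, best alternative -5; Agent 3 gets 3, best alternative -5. No profitable deviation — NE.
(Up, R, O): Agent 3 can switch to I (-5 → 3). Not NE.
(Middle, L, I): Agent 1 can switch to Up (-4 → -1). Not NE.
(Middle, L, O): Agent 2 can switch to R (2 → 4). Not NE.
(Middle, R, I): Agent 1 can switch to Up (-2 → 4). Not NE.
(Down, L, I): Agent 1 gets 2, best alternative -1; Agent 2 gets 0, best alternative -2; Agent 3 gets 4, best alternative -1. No profitable deviation — NE.
(The remaining 4 profiles each have a profitable deviation by the same check.)

The pure Nash equilibria are (Up, R, I) and (Down, L, I).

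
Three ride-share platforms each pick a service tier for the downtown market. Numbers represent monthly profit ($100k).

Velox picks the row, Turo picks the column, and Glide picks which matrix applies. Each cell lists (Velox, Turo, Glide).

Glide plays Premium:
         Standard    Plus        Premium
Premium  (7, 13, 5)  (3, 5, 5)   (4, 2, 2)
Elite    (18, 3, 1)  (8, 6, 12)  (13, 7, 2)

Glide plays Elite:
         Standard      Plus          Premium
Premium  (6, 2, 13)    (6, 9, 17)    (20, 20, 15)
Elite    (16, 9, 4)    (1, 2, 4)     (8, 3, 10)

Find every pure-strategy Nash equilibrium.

(Premium, Premium, Elite), (Elite, Standard, Elite)

Velox against (Standard, Premium): payoffs 7, 18 → best response Elite.
Velox against (Standard, Elite): payoffs 6, 16 → best response Elite.
Velox against (Plus, Premium): payoffs 3, 8 → best response Elite.
Velox against (Plus, Elite): payoffs 6, 1 → best response Premium.
Velox against (Premium, Premium): payoffs 4, 13 → best response Elite.
Velox against (Premium, Elite): payoffs 20, 8 → best response Premium.
Turo against (Premium, Premium): payoffs 13, 5, 2 → best response Standard.
Turo against (Premium, Elite): payoffs 2, 9, 20 → best response Premium.
Turo against (Elite, Premium): payoffs 3, 6, 7 → best response Premium.
Turo against (Elite, Elite): payoffs 9, 2, 3 → best response Standard.
Glide against (Premium, Standard): payoffs 5, 13 → best response Elite.
Glide against (Premium, Plus): payoffs 5, 17 → best response Elite.
Glide against (Premium, Premium): payoffs 2, 15 → best response Elite.
Glide against (Elite, Standard): payoffs 1, 4 → best response Elite.
Glide against (Elite, Plus): payoffs 12, 4 → best response Premium.
Glide against (Elite, Premium): payoffs 2, 10 → best response Elite.
Mutual best responses: (Premium, Premium, Elite); (Elite, Standard, Elite).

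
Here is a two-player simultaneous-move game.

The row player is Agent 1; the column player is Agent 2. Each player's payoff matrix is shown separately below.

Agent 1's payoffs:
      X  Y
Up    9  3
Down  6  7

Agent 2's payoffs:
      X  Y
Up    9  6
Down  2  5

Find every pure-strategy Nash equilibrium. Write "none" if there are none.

Check each profile: it is a Nash equilibrium iff no player can strictly gain by switching unilaterally.
(Up, X): Agent 1 gets 9, best alternative 6; Agent 2 gets 9, best alternative 6. No profitable deviation — NE.
(Up, Y): Agent 1 can switch to Down (3 → 7). Not NE.
(Down, X): Agent 1 can switch to Up (6 → 9). Not NE.
(Down, Y): Agent 1 gets 7, best alternative 3; Agent 2 gets 5, best alternative 2. No profitable deviation — NE.

The pure Nash equilibria are (Up, X); (Down, Y).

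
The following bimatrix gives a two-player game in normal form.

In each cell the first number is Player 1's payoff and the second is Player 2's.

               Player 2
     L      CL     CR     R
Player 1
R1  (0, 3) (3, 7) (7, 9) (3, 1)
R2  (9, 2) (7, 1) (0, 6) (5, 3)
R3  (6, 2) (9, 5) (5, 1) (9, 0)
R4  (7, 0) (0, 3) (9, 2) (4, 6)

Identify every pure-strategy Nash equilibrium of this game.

Pure NE: (R3, CL)

Mark each player's best response to every combination of opponents' strategies; a profile where every player is best-responding is a pure Nash equilibrium.
Player 1 against L: payoffs 0, 9, 6, 7 → best response R2.
Player 1 against CL: payoffs 3, 7, 9, 0 → best response R3.
Player 1 against CR: payoffs 7, 0, 5, 9 → best response R4.
Player 1 against R: payoffs 3, 5, 9, 4 → best response R3.
Player 2 against R1: payoffs 3, 7, 9, 1 → best response CR.
Player 2 against R2: payoffs 2, 1, 6, 3 → best response CR.
Player 2 against R3: payoffs 2, 5, 1, 0 → best response CL.
Player 2 against R4: payoffs 0, 3, 2, 6 → best response R.
Mutual best responses: (R3, CL).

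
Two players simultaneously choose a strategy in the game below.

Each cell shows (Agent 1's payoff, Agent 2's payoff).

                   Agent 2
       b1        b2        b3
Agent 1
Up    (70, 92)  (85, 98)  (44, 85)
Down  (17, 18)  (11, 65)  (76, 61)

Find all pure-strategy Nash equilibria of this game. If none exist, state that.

For each strategy profile, look for a profitable unilateral deviation.
(Up, b1): Agent 2 can switch to b2 (92 → 98). Not NE.
(Up, b2): Agent 1 gets 85, best alternative 11; Agent 2 gets 98, best alternative 92. No profitable deviation — NE.
(Up, b3): Agent 1 can switch to Down (44 → 76). Not NE.
(Down, b1): Agent 1 can switch to Up (17 → 70). Not NE.
(Down, b2): Agent 1 can switch to Up (11 → 85). Not NE.
(Down, b3): Agent 2 can switch to b2 (61 → 65). Not NE.

(Up, b2)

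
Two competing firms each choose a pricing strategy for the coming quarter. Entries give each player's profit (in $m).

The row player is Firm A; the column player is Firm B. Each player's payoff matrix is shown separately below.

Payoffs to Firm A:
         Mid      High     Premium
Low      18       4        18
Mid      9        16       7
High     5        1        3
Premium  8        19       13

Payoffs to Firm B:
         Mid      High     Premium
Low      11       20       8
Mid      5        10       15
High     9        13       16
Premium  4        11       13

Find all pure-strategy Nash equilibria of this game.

Mark each player's best response to every combination of opponents' strategies; a profile where every player is best-responding is a pure Nash equilibrium.
Firm A against Mid: payoffs 18, 9, 5, 8 → best response Low.
Firm A against High: payoffs 4, 16, 1, 19 → best response Premium.
Firm A against Premium: payoffs 18, 7, 3, 13 → best response Low.
Firm B against Low: payoffs 11, 20, 8 → best response High.
Firm B against Mid: payoffs 5, 10, 15 → best response Premium.
Firm B against High: payoffs 9, 13, 16 → best response Premium.
Firm B against Premium: payoffs 4, 11, 13 → best response Premium.
No profile is a mutual best response for all players.

No pure-strategy Nash equilibrium.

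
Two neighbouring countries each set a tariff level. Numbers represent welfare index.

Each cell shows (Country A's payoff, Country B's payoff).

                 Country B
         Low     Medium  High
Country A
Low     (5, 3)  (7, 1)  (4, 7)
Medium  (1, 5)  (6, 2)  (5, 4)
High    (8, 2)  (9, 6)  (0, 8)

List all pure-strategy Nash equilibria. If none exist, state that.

Country A against Low: payoffs 5, 1, 8 → best response High.
Country A against Medium: payoffs 7, 6, 9 → best response High.
Country A against High: payoffs 4, 5, 0 → best response Medium.
Country B against Low: payoffs 3, 1, 7 → best response High.
Country B against Medium: payoffs 5, 2, 4 → best response Low.
Country B against High: payoffs 2, 6, 8 → best response High.
No profile is a mutual best response for all players.

This game has no pure Nash equilibrium.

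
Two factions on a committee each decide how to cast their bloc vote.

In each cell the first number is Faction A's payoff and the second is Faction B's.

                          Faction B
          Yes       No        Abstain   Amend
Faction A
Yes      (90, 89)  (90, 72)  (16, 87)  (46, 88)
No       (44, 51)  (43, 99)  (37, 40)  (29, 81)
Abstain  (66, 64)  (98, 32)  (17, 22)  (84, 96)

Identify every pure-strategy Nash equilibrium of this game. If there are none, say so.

(Yes, Yes): Faction A gets 90, best alternative 66; Faction B gets 89, best alternative 88. No profitable deviation — NE.
(Yes, No): Faction A can switch to Abstain (90 → 98). Not NE.
(Yes, Abstain): Faction A can switch to No (16 → 37). Not NE.
(Yes, Amend): Faction A can switch to Abstain (46 → 84). Not NE.
(No, Yes): Faction A can switch to Yes (44 → 90). Not NE.
(No, No): Faction A can switch to Yes (43 → 90). Not NE.
(No, Abstain): Faction B can switch to Yes (40 → 51). Not NE.
(No, Amend): Faction A can switch to Yes (29 → 46). Not NE.
(Abstain, Yes): Faction A can switch to Yes (66 → 90). Not NE.
(Abstain, Amend): Faction A gets 84, best alternative 46; Faction B gets 96, best alternative 64. No profitable deviation — NE.
(The remaining 2 profiles each have a profitable deviation by the same check.)

Pure-strategy Nash equilibria: (Yes, Yes), (Abstain, Amend)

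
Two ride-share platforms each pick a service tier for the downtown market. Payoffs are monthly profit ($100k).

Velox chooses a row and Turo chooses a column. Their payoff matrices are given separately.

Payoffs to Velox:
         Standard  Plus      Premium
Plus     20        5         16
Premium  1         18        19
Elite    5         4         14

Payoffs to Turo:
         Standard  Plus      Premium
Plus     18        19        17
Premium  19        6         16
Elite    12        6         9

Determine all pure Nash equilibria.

No pure-strategy Nash equilibrium.

For each player, find the best response to each opponent profile; mutual best responses are the pure NE.
Velox against Standard: payoffs 20, 1, 5 → best response Plus.
Velox against Plus: payoffs 5, 18, 4 → best response Premium.
Velox against Premium: payoffs 16, 19, 14 → best response Premium.
Turo against Plus: payoffs 18, 19, 17 → best response Plus.
Turo against Premium: payoffs 19, 6, 16 → best response Standard.
Turo against Elite: payoffs 12, 6, 9 → best response Standard.
No profile is a mutual best response for all players.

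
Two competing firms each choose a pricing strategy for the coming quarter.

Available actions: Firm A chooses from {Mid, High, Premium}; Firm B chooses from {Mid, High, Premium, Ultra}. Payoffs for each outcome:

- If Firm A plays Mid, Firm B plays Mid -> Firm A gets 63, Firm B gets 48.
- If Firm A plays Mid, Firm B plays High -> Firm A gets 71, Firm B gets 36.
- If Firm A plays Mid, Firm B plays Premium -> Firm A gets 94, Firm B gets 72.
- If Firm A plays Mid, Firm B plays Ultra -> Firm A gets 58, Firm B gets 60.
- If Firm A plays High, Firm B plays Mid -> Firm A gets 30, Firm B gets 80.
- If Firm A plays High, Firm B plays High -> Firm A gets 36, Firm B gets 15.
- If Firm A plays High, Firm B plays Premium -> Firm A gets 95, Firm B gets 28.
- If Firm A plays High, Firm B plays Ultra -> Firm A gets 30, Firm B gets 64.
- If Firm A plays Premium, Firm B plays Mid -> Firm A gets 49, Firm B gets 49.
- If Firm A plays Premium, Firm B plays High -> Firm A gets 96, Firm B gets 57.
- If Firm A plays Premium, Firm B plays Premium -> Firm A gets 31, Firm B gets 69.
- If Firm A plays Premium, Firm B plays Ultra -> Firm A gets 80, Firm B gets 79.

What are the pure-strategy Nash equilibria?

Firm A against Mid: payoffs 63, 30, 49 → best response Mid.
Firm A against High: payoffs 71, 36, 96 → best response Premium.
Firm A against Premium: payoffs 94, 95, 31 → best response High.
Firm A against Ultra: payoffs 58, 30, 80 → best response Premium.
Firm B against Mid: payoffs 48, 36, 72, 60 → best response Premium.
Firm B against High: payoffs 80, 15, 28, 64 → best response Mid.
Firm B against Premium: payoffs 49, 57, 69, 79 → best response Ultra.
Mutual best responses: (Premium, Ultra).

(Premium, Ultra)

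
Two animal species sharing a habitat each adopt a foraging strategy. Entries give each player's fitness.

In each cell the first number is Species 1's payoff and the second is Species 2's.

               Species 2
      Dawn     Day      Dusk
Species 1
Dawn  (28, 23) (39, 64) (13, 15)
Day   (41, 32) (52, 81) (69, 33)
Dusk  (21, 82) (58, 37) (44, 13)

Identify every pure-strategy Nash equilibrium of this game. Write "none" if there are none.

There is no pure-strategy Nash equilibrium.

Mark each player's best response to every combination of opponents' strategies; a profile where every player is best-responding is a pure Nash equilibrium.
Species 1 against Dawn: payoffs 28, 41, 21 → best response Day.
Species 1 against Day: payoffs 39, 52, 58 → best response Dusk.
Species 1 against Dusk: payoffs 13, 69, 44 → best response Day.
Species 2 against Dawn: payoffs 23, 64, 15 → best response Day.
Species 2 against Day: payoffs 32, 81, 33 → best response Day.
Species 2 against Dusk: payoffs 82, 37, 13 → best response Dawn.
No profile is a mutual best response for all players.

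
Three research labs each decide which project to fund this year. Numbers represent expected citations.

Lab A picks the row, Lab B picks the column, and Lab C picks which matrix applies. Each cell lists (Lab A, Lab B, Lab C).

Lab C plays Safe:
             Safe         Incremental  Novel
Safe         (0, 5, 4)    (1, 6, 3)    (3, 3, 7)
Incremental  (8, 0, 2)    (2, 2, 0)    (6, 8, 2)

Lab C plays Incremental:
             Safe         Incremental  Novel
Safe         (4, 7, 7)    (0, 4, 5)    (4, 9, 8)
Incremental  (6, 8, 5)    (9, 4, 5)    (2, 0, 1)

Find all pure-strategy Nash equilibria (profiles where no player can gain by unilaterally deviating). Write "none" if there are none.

(Safe, Novel, Incremental), (Incremental, Safe, Incremental), (Incremental, Novel, Safe)

For each strategy profile, look for a profitable unilateral deviation.
(Safe, Safe, Safe): Lab A can switch to Incremental (0 → 8). Not NE.
(Safe, Safe, Incremental): Lab A can switch to Incremental (4 → 6). Not NE.
(Safe, Incremental, Safe): Lab A can switch to Incremental (1 → 2). Not NE.
(Safe, Incremental, Incremental): Lab A can switch to Incremental (0 → 9). Not NE.
(Safe, Novel, Safe): Lab A can switch to Incremental (3 → 6). Not NE.
(Safe, Novel, Incremental): Lab A gets 4, best alternative 2; Lab B gets 9, best alternative 7; Lab C gets 8, best alternative 7. No profitable deviation — NE.
(Incremental, Safe, Safe): Lab B can switch to Incremental (0 → 2). Not NE.
(Incremental, Safe, Incremental): Lab A gets 6, best alternative 4; Lab B gets 8, best alternative 4; Lab C gets 5, best alternative 2. No profitable deviation — NE.
(Incremental, Novel, Safe): Lab A gets 6, best alternative 3; Lab B gets 8, best alternative 2; Lab C gets 2, best alternative 1. No profitable deviation — NE.
(The remaining 3 profiles each have a profitable deviation by the same check.)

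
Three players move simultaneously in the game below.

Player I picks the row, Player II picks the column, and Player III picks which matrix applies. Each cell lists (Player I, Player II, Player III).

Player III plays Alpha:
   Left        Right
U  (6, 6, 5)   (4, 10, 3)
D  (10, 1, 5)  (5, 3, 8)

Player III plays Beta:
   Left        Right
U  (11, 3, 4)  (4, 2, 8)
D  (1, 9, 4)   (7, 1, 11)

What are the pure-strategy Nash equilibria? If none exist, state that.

Player I against (Left, Alpha): payoffs 6, 10 → best response D.
Player I against (Left, Beta): payoffs 11, 1 → best response U.
Player I against (Right, Alpha): payoffs 4, 5 → best response D.
Player I against (Right, Beta): payoffs 4, 7 → best response D.
Player II against (U, Alpha): payoffs 6, 10 → best response Right.
Player II against (U, Beta): payoffs 3, 2 → best response Left.
Player II against (D, Alpha): payoffs 1, 3 → best response Right.
Player II against (D, Beta): payoffs 9, 1 → best response Left.
Player III against (U, Left): payoffs 5, 4 → best response Alpha.
Player III against (U, Right): payoffs 3, 8 → best response Beta.
Player III against (D, Left): payoffs 5, 4 → best response Alpha.
Player III against (D, Right): payoffs 8, 11 → best response Beta.
No profile is a mutual best response for all players.

This game has no pure Nash equilibrium.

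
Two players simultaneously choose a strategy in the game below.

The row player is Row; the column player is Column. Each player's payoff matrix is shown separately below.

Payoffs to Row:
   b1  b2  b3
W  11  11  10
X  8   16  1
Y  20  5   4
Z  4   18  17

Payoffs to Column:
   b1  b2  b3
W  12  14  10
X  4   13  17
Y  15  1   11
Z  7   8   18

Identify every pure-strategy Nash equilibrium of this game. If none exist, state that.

Pure-strategy Nash equilibria: (Y, b1) and (Z, b3)

Mark each player's best response to every combination of opponents' strategies; a profile where every player is best-responding is a pure Nash equilibrium.
Row against b1: payoffs 11, 8, 20, 4 → best response Y.
Row against b2: payoffs 11, 16, 5, 18 → best response Z.
Row against b3: payoffs 10, 1, 4, 17 → best response Z.
Column against W: payoffs 12, 14, 10 → best response b2.
Column against X: payoffs 4, 13, 17 → best response b3.
Column against Y: payoffs 15, 1, 11 → best response b1.
Column against Z: payoffs 7, 8, 18 → best response b3.
Mutual best responses: (Y, b1); (Z, b3).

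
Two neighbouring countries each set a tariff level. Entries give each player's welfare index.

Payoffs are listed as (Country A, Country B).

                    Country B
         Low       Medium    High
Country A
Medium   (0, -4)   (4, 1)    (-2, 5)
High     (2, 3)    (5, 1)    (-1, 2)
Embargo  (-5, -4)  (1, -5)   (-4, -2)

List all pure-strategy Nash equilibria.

(Medium, Low): Country A can switch to High (0 → 2). Not NE.
(Medium, Medium): Country A can switch to High (4 → 5). Not NE.
(Medium, High): Country A can switch to High (-2 → -1). Not NE.
(High, Low): Country A gets 2, best alternative 0; Country B gets 3, best alternative 2. No profitable deviation — NE.
(High, Medium): Country B can switch to Low (1 → 3). Not NE.
(High, High): Country B can switch to Low (2 → 3). Not NE.
(Embargo, Low): Country A can switch to Medium (-5 → 0). Not NE.
(The remaining 2 profiles each have a profitable deviation by the same check.)

Pure NE: (High, Low)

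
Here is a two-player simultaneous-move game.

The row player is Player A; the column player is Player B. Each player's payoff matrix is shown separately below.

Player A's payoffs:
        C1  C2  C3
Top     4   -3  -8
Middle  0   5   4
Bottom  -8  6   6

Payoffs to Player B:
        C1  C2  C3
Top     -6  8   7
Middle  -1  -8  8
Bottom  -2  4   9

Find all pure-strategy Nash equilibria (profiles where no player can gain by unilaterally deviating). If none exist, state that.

Player A against C1: payoffs 4, 0, -8 → best response Top.
Player A against C2: payoffs -3, 5, 6 → best response Bottom.
Player A against C3: payoffs -8, 4, 6 → best response Bottom.
Player B against Top: payoffs -6, 8, 7 → best response C2.
Player B against Middle: payoffs -1, -8, 8 → best response C3.
Player B against Bottom: payoffs -2, 4, 9 → best response C3.
Mutual best responses: (Bottom, C3).

(Bottom, C3)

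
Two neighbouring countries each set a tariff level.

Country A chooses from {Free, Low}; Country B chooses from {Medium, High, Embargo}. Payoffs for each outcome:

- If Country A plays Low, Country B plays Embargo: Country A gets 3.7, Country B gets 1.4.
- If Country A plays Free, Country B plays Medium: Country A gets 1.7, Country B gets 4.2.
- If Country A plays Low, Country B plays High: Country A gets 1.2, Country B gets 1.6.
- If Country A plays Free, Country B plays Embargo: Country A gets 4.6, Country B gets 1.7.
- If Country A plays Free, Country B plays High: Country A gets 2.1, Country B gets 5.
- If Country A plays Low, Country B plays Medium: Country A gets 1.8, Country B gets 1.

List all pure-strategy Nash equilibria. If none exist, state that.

The unique pure-strategy Nash equilibrium is (Free, High).

Country A against Medium: payoffs 1.7, 1.8 → best response Low.
Country A against High: payoffs 2.1, 1.2 → best response Free.
Country A against Embargo: payoffs 4.6, 3.7 → best response Free.
Country B against Free: payoffs 4.2, 5, 1.7 → best response High.
Country B against Low: payoffs 1, 1.6, 1.4 → best response High.
Mutual best responses: (Free, High).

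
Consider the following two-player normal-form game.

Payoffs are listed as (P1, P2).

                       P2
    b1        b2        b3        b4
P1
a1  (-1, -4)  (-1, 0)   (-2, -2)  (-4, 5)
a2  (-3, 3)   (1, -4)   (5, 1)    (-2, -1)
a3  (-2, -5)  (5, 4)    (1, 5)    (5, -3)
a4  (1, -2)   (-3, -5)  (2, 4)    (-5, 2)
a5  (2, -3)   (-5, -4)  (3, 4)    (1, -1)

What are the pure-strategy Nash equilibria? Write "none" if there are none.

none

For each player, find the best response to each opponent profile; mutual best responses are the pure NE.
P1 against b1: payoffs -1, -3, -2, 1, 2 → best response a5.
P1 against b2: payoffs -1, 1, 5, -3, -5 → best response a3.
P1 against b3: payoffs -2, 5, 1, 2, 3 → best response a2.
P1 against b4: payoffs -4, -2, 5, -5, 1 → best response a3.
P2 against a1: payoffs -4, 0, -2, 5 → best response b4.
P2 against a2: payoffs 3, -4, 1, -1 → best response b1.
P2 against a3: payoffs -5, 4, 5, -3 → best response b3.
P2 against a4: payoffs -2, -5, 4, 2 → best response b3.
P2 against a5: payoffs -3, -4, 4, -1 → best response b3.
No profile is a mutual best response for all players.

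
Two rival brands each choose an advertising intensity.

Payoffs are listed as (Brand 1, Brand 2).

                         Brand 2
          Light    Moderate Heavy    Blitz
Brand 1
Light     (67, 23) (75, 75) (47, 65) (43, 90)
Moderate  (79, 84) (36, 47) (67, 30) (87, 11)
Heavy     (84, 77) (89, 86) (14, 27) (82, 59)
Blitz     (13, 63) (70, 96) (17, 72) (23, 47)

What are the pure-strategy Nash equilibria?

Brand 1 against Light: payoffs 67, 79, 84, 13 → best response Heavy.
Brand 1 against Moderate: payoffs 75, 36, 89, 70 → best response Heavy.
Brand 1 against Heavy: payoffs 47, 67, 14, 17 → best response Moderate.
Brand 1 against Blitz: payoffs 43, 87, 82, 23 → best response Moderate.
Brand 2 against Light: payoffs 23, 75, 65, 90 → best response Blitz.
Brand 2 against Moderate: payoffs 84, 47, 30, 11 → best response Light.
Brand 2 against Heavy: payoffs 77, 86, 27, 59 → best response Moderate.
Brand 2 against Blitz: payoffs 63, 96, 72, 47 → best response Moderate.
Mutual best responses: (Heavy, Moderate).

The unique pure-strategy Nash equilibrium is (Heavy, Moderate).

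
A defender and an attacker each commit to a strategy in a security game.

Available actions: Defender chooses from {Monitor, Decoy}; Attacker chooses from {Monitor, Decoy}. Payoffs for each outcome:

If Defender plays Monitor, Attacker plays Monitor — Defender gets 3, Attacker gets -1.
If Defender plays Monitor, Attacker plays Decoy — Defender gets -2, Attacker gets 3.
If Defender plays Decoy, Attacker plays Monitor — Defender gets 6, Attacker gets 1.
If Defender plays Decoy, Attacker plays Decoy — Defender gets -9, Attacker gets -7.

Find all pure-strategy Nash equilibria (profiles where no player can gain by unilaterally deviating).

(Monitor, Monitor): Defender can switch to Decoy (3 → 6). Not NE.
(Monitor, Decoy): Defender gets -2, best alternative -9; Attacker gets 3, best alternative -1. No profitable deviation — NE.
(Decoy, Monitor): Defender gets 6, best alternative 3; Attacker gets 1, best alternative -7. No profitable deviation — NE.
(Decoy, Decoy): Defender can switch to Monitor (-9 → -2). Not NE.

The pure Nash equilibria are (Monitor, Decoy); (Decoy, Monitor).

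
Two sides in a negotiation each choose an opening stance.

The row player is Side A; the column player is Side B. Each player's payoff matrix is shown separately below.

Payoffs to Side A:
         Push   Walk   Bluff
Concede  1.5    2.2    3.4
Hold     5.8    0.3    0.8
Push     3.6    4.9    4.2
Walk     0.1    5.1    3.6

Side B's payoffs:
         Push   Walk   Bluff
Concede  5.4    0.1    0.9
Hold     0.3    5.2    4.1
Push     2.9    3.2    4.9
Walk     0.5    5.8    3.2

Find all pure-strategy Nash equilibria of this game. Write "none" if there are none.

For each strategy profile, look for a profitable unilateral deviation.
(Concede, Push): Side A can switch to Hold (1.5 → 5.8). Not NE.
(Concede, Walk): Side A can switch to Push (2.2 → 4.9). Not NE.
(Concede, Bluff): Side A can switch to Push (3.4 → 4.2). Not NE.
(Hold, Push): Side B can switch to Walk (0.3 → 5.2). Not NE.
(Hold, Walk): Side A can switch to Concede (0.3 → 2.2). Not NE.
(Hold, Bluff): Side A can switch to Concede (0.8 → 3.4). Not NE.
(Push, Push): Side A can switch to Hold (3.6 → 5.8). Not NE.
(Push, Walk): Side A can switch to Walk (4.9 → 5.1). Not NE.
(Push, Bluff): Side A gets 4.2, best alternative 3.6; Side B gets 4.9, best alternative 3.2. No profitable deviation — NE.
(Walk, Walk): Side A gets 5.1, best alternative 4.9; Side B gets 5.8, best alternative 3.2. No profitable deviation — NE.
(The remaining 2 profiles each have a profitable deviation by the same check.)

The pure Nash equilibria are (Push, Bluff); (Walk, Walk).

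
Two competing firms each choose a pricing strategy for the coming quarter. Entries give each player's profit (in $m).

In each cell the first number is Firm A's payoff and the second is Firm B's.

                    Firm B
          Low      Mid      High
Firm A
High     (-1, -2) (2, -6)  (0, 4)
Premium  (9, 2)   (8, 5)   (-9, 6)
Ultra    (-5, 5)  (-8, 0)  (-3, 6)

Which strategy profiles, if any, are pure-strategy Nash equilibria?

For each strategy profile, look for a profitable unilateral deviation.
(High, Low): Firm A can switch to Premium (-1 → 9). Not NE.
(High, Mid): Firm A can switch to Premium (2 → 8). Not NE.
(High, High): Firm A gets 0, best alternative -3; Firm B gets 4, best alternative -2. No profitable deviation — NE.
(Premium, Low): Firm B can switch to Mid (2 → 5). Not NE.
(Premium, Mid): Firm B can switch to High (5 → 6). Not NE.
(Premium, High): Firm A can switch to High (-9 → 0). Not NE.
(Ultra, Low): Firm A can switch to High (-5 → -1). Not NE.
(Ultra, Mid): Firm A can switch to High (-8 → 2). Not NE.
(Ultra, High): Firm A can switch to High (-3 → 0). Not NE.

Pure NE: (High, High)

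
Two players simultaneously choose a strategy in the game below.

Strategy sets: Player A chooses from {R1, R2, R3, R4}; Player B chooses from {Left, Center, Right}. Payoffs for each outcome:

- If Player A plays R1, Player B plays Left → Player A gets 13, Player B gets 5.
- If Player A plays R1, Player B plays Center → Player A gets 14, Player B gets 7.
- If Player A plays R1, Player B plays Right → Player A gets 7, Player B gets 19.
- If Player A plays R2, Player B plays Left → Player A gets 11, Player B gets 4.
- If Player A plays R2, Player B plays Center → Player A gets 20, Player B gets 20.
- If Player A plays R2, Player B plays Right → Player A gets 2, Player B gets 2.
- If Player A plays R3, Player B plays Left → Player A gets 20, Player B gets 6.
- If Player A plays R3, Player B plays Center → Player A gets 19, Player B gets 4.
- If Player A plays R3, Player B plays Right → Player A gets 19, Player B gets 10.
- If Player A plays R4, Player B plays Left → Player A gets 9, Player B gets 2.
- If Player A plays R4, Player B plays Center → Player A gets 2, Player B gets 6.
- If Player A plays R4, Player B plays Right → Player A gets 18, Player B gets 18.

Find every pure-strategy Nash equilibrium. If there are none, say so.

Player A against Left: payoffs 13, 11, 20, 9 → best response R3.
Player A against Center: payoffs 14, 20, 19, 2 → best response R2.
Player A against Right: payoffs 7, 2, 19, 18 → best response R3.
Player B against R1: payoffs 5, 7, 19 → best response Right.
Player B against R2: payoffs 4, 20, 2 → best response Center.
Player B against R3: payoffs 6, 4, 10 → best response Right.
Player B against R4: payoffs 2, 6, 18 → best response Right.
Mutual best responses: (R2, Center); (R3, Right).

(R2, Center), (R3, Right)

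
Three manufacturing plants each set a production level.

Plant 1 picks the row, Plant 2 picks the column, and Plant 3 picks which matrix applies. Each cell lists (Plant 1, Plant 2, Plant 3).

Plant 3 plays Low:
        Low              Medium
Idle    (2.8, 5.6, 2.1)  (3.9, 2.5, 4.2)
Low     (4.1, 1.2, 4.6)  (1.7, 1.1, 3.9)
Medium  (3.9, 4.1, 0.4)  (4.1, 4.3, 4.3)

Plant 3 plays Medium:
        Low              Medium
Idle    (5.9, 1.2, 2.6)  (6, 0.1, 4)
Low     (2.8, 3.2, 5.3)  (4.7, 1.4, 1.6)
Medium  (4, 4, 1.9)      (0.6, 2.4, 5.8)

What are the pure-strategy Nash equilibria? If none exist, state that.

Pure NE: (Idle, Low, Medium)

Check each profile: it is a Nash equilibrium iff no player can strictly gain by switching unilaterally.
(Idle, Low, Low): Plant 1 can switch to Low (2.8 → 4.1). Not NE.
(Idle, Low, Medium): Plant 1 gets 5.9, best alternative 4; Plant 2 gets 1.2, best alternative 0.1; Plant 3 gets 2.6, best alternative 2.1. No profitable deviation — NE.
(Idle, Medium, Low): Plant 1 can switch to Medium (3.9 → 4.1). Not NE.
(Idle, Medium, Medium): Plant 2 can switch to Low (0.1 → 1.2). Not NE.
(Low, Low, Low): Plant 3 can switch to Medium (4.6 → 5.3). Not NE.
(Low, Low, Medium): Plant 1 can switch to Idle (2.8 → 5.9). Not NE.
(Low, Medium, Low): Plant 1 can switch to Idle (1.7 → 3.9). Not NE.
(The remaining 5 profiles each have a profitable deviation by the same check.)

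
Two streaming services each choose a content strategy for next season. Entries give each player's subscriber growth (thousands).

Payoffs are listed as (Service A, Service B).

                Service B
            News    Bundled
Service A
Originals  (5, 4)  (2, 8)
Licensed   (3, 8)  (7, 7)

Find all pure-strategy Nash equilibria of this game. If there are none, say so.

No pure-strategy Nash equilibrium.

Service A against News: payoffs 5, 3 → best response Originals.
Service A against Bundled: payoffs 2, 7 → best response Licensed.
Service B against Originals: payoffs 4, 8 → best response Bundled.
Service B against Licensed: payoffs 8, 7 → best response News.
No profile is a mutual best response for all players.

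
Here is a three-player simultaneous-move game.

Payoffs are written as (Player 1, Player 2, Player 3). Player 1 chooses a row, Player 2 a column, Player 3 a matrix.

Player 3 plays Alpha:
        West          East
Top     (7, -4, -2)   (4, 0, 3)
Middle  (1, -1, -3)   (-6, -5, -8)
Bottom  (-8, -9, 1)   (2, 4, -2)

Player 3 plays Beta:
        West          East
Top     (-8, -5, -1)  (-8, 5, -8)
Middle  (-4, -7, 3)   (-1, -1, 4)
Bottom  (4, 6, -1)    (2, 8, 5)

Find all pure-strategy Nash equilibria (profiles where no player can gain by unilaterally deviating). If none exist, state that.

(Top, West, Alpha): Player 2 can switch to East (-4 → 0). Not NE.
(Top, West, Beta): Player 1 can switch to Middle (-8 → -4). Not NE.
(Top, East, Alpha): Player 1 gets 4, best alternative 2; Player 2 gets 0, best alternative -4; Player 3 gets 3, best alternative -8. No profitable deviation — NE.
(Top, East, Beta): Player 1 can switch to Middle (-8 → -1). Not NE.
(Middle, West, Alpha): Player 1 can switch to Top (1 → 7). Not NE.
(Middle, West, Beta): Player 1 can switch to Bottom (-4 → 4). Not NE.
(Middle, East, Alpha): Player 1 can switch to Top (-6 → 4). Not NE.
(Middle, East, Beta): Player 1 can switch to Bottom (-1 → 2). Not NE.
(Bottom, West, Alpha): Player 1 can switch to Top (-8 → 7). Not NE.
(Bottom, West, Beta): Player 2 can switch to East (6 → 8). Not NE.
(Bottom, East, Alpha): Player 1 can switch to Top (2 → 4). Not NE.
(Bottom, East, Beta): Player 1 gets 2, best alternative -1; Player 2 gets 8, best alternative 6; Player 3 gets 5, best alternative -2. No profitable deviation — NE.

The pure Nash equilibria are (Top, East, Alpha) and (Bottom, East, Beta).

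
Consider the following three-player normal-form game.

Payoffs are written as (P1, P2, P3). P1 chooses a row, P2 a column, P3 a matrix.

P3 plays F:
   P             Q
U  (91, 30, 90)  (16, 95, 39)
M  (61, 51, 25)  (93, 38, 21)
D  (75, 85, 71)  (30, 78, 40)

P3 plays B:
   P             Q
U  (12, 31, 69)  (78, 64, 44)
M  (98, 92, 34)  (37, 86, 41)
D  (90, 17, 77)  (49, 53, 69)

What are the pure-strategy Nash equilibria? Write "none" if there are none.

P1 against (P, F): payoffs 91, 61, 75 → best response U.
P1 against (P, B): payoffs 12, 98, 90 → best response M.
P1 against (Q, F): payoffs 16, 93, 30 → best response M.
P1 against (Q, B): payoffs 78, 37, 49 → best response U.
P2 against (U, F): payoffs 30, 95 → best response Q.
P2 against (U, B): payoffs 31, 64 → best response Q.
P2 against (M, F): payoffs 51, 38 → best response P.
P2 against (M, B): payoffs 92, 86 → best response P.
P2 against (D, F): payoffs 85, 78 → best response P.
P2 against (D, B): payoffs 17, 53 → best response Q.
P3 against (U, P): payoffs 90, 69 → best response F.
P3 against (U, Q): payoffs 39, 44 → best response B.
P3 against (M, P): payoffs 25, 34 → best response B.
P3 against (M, Q): payoffs 21, 41 → best response B.
P3 against (D, P): payoffs 71, 77 → best response B.
P3 against (D, Q): payoffs 40, 69 → best response B.
Mutual best responses: (U, Q, B); (M, P, B).

Pure-strategy Nash equilibria: (U, Q, B); (M, P, B)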